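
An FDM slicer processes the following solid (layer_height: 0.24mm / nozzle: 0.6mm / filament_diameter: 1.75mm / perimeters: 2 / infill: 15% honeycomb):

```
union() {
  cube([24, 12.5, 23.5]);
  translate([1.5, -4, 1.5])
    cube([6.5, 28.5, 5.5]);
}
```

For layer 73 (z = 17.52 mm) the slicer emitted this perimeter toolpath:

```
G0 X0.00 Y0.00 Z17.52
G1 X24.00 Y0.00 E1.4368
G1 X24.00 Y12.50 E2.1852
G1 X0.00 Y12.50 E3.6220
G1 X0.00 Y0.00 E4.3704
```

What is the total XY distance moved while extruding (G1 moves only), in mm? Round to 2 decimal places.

Sum the Euclidean lengths of each G1 segment: total = 73.00 mm.

73.00 mm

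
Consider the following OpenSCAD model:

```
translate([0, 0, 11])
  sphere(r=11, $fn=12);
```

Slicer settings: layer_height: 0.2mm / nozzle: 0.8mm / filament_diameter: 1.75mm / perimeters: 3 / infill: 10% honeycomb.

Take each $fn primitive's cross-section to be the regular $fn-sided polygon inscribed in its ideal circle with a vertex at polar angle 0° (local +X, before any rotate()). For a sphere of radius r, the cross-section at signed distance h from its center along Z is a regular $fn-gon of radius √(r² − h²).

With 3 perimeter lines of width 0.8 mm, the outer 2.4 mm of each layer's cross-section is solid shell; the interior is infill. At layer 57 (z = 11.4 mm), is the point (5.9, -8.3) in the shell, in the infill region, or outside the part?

At z = 11.4 mm: the r=11 sphere contributes a regular 12-gon of circumradius √(11²−0.4²) = 10.993. Overall, the cross-section is a single solid region. The nearest boundary edge runs (5.50, -9.52)→(9.52, -5.50); distance from the point to it = 0.58 mm. The point is inside the cross-section, 0.58 mm from the nearest boundary — within the 2.4 mm shell band (3 × 0.8).

shell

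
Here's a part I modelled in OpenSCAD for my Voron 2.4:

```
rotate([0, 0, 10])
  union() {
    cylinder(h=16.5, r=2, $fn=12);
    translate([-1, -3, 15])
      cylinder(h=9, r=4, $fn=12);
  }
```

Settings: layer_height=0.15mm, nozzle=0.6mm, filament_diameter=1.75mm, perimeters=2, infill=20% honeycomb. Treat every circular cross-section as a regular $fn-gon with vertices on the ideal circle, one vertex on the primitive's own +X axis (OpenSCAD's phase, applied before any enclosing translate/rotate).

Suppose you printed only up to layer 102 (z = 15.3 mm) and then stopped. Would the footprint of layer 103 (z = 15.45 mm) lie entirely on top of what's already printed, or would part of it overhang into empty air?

entirely on top

Compare the two slices. At z = 15.3: the cylinder: section is a regular 12-gon, circumradius r=2 (area = (12/2)·2.000²·sin(360°/12) = 12.00 mm²); the r=4 cylinder at (-1, -3) contributes a regular 12-gon of circumradius 4 (area = (12/2)·4.000²·sin(360°/12) = 48.00 mm²); Combining (union): the regions partially overlap — summed areas 60.00 mm² minus the doubly-counted overlap 8.25 mm² gives 51.75 mm² — area = 51.75 mm²; (whole slice rotated 10° about Z — lengths, areas and connectivity unchanged). At z = 15.45: the r=2 cylinder contributes a regular 12-gon of circumradius 2 (area = (12/2)·2.000²·sin(360°/12) = 12.00 mm²); the r=4 cylinder at (-1, -3) contributes a regular 12-gon of circumradius 4 (area = (12/2)·4.000²·sin(360°/12) = 48.00 mm²); Combining (union): the regions partially overlap — summed areas 60.00 mm² minus the doubly-counted overlap 8.25 mm² gives 51.75 mm² — area = 51.75 mm²; (rotated 10° about Z; rotation is an isometry so areas/perimeters/island counts are preserved). Checking containment: the cross-section at z = 15.45 is a subset of the cross-section at z = 15.3.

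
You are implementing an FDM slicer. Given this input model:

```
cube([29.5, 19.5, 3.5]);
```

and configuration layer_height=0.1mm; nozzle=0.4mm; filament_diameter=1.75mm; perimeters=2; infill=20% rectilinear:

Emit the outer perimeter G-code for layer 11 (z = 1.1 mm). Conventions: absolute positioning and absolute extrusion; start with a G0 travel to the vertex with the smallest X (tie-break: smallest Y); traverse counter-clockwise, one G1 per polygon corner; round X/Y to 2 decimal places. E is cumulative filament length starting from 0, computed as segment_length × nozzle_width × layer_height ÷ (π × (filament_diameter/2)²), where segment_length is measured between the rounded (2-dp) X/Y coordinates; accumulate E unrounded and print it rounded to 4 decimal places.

G0 X0.00 Y0.00 Z1.10
G1 X29.50 Y0.00 E0.4906
G1 X29.50 Y19.50 E0.8149
G1 X0.00 Y19.50 E1.3055
G1 X0.00 Y0.00 E1.6297

At z = 1.1 mm: the 29.5×19.5 cube contributes its full rectangle. The outline is a single polygon with 4 vertices. Extrusion per mm of travel: 0.4 × 0.1 / (π × 0.875²) = 0.016630. Accumulating E over each segment gives final E = 1.6297.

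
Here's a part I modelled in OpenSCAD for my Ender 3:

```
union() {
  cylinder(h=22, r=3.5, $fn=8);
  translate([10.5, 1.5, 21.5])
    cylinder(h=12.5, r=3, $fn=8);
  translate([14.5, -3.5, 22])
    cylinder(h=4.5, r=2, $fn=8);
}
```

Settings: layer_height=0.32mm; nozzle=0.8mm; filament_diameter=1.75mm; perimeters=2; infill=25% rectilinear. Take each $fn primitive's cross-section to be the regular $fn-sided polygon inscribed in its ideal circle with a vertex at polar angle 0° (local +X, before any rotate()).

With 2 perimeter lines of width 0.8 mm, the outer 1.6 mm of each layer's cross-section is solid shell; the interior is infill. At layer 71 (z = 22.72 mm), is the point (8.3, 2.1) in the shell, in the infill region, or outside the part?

shell

At z = 22.72 mm: the cylinder is not intersected at this z (z outside [0, 22]); the r=3 cylinder at (10.5, 1.5) contributes a regular 8-gon of circumradius 3; the r=2 cylinder at (14.5, -3.5) gives a regular 8-gon of circumradius 2 (constant along its height); Merging all regions: the 2 present regions are separate (no shared area or edge), so areas and boundary lengths simply add and each stays a separate island — 2 connected regions. Overall, the cross-section has 2 separate islands. The nearest boundary edge runs (7.50, 1.50)→(8.38, 3.62); distance from the point to it = 0.51 mm. (Shell/infill is judged within the island containing the point — the largest one.) The point is inside the cross-section, 0.51 mm from the nearest boundary — within the 1.6 mm shell band (2 × 0.8).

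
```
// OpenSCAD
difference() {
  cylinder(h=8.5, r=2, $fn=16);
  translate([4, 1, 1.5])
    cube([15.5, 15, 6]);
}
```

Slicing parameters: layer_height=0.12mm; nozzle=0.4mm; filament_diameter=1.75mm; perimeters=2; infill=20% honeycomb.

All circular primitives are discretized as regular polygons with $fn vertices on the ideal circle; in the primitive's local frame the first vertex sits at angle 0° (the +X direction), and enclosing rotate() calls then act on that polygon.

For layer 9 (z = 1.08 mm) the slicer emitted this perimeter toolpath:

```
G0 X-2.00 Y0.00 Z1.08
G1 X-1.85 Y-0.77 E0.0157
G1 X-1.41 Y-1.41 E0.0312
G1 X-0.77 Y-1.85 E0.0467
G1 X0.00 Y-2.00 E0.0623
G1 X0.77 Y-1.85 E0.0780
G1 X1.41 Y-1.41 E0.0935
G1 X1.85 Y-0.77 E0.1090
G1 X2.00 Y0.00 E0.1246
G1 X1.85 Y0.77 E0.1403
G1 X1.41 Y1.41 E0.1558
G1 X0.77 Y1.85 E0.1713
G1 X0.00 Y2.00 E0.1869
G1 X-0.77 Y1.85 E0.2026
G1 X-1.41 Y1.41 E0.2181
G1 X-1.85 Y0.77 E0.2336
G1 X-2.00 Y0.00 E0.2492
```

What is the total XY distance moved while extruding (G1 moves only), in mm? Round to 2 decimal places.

Sum the Euclidean lengths of each G1 segment: total = 12.49 mm.

12.49 mm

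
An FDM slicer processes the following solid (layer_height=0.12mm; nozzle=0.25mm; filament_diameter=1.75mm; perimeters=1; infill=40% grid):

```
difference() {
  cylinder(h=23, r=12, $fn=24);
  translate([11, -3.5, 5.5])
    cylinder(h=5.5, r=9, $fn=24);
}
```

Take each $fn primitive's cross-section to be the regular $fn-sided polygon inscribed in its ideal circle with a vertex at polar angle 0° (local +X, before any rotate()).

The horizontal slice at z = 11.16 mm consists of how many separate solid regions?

At z = 11.16 mm: the r=12 cylinder contributes a regular 24-gon of circumradius 12; the cylinder at (11, -3.5) is absent (z outside [5.5, 11]); After the difference (first − rest): none of the subtracted shapes is present at this height, so the r=12 cylinder is unchanged — 1 connected region. The result has 1 disconnected region.

1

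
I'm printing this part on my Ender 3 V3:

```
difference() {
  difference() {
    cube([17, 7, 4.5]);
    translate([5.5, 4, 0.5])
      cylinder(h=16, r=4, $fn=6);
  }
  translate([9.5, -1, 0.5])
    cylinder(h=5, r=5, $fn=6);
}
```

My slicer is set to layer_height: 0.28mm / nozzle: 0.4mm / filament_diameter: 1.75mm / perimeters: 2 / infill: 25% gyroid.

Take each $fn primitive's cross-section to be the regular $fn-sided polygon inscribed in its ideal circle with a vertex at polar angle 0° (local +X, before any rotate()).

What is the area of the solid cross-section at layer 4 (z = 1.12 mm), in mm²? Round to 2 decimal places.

62.26 mm²

At z = 1.12 mm: the cube is present — its section is the full 17×7 rectangle (area 119.00 mm²); the cylinder at (5.5, 4): section is a regular 6-gon, circumradius r=4 (area = (6/2)·4.000²·sin(360°/6) = 41.57 mm²); After the difference (first − rest): starting from the 17×7 cube (119.00 mm²), the r=4 cylinder at (5.5, 4) partially overlaps it — only the 39.59 mm² overlap (of its 41.57 mm²) is removed, clipping the outline — area = 79.41 mm²; the r=5 cylinder at (9.5, -1) gives a regular 6-gon of circumradius 5 (constant along its height) (area = (6/2)·5.000²·sin(360°/6) = 64.95 mm²); After the difference (first − rest): starting from the result so far (79.41 mm²), the r=5 cylinder at (9.5, -1) partially overlaps it — only the 17.15 mm² overlap (of its 64.95 mm²) is removed, clipping the outline — area = 62.26 mm². Overall, the cross-section has 2 separate islands. Net area = 62.26 mm².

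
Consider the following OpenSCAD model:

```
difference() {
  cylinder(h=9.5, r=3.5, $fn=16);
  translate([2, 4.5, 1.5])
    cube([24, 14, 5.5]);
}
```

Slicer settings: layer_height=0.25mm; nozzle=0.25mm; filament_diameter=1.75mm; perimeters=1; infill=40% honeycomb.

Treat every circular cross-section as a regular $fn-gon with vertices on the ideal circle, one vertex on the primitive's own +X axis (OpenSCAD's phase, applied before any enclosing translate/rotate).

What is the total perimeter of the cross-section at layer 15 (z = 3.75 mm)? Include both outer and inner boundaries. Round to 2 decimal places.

21.85 mm

At z = 3.75 mm: the r=3.5 cylinder gives a regular 16-gon of circumradius 3.5 (constant along its height) (perimeter = 2·16·3.500·sin(180°/16) = 21.85 mm); the cube at (2, 4.5) (footprint 24×14) is included at this height (perimeter 76.00 mm); Taking the first minus the rest: starting from the r=3.5 cylinder, the 24×14 cube at (2, 4.5) misses the remaining region (no effect) — boundary = 21.85 mm. Overall, the cross-section is a single solid region. Total boundary length (outer) = 21.85 mm.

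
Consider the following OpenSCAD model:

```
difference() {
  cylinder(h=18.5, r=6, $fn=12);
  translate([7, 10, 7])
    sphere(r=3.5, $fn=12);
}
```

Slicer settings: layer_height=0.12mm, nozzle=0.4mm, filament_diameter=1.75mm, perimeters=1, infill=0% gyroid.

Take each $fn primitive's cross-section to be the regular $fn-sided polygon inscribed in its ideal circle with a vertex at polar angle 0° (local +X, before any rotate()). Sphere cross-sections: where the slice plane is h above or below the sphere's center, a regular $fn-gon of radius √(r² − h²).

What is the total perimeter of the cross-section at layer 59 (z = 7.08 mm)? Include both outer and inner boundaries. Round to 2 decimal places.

37.27 mm

At z = 7.08 mm: the cylinder: section is a regular 12-gon, circumradius r=6 (perimeter = 2·12·6.000·sin(180°/12) = 37.27 mm); the r=3.5 sphere at (7, 10) slices to a regular 12-gon of circumradius 3.499 (√(r²−h²) with h=0.08 from center) (perimeter = 2·12·3.499·sin(180°/12) = 21.74 mm); Taking the first minus the rest: starting from the r=6 cylinder, the r=3.5 sphere at (7, 10) misses the remaining region (no effect) — boundary = 37.27 mm. Overall, the cross-section is a single solid region. Total boundary length (outer) = 37.27 mm.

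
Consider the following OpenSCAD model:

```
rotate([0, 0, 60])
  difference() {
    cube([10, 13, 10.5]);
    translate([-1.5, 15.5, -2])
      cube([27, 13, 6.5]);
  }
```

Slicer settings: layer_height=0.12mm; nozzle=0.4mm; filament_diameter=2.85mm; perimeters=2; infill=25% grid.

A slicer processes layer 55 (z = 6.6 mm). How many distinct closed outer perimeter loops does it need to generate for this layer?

At z = 6.6 mm: the cube (footprint 10×13) is included at this height; the cube at (-1.5, 15.5) is absent (z outside [-2, 4.5]); Subtracting the remaining from the first: none of the subtracted shapes is present at this height, so the 10×13 cube is unchanged — 1 connected region; (rotated 60° about Z; rotation is an isometry so areas/perimeters/island counts are preserved). The result has 1 disconnected region.

1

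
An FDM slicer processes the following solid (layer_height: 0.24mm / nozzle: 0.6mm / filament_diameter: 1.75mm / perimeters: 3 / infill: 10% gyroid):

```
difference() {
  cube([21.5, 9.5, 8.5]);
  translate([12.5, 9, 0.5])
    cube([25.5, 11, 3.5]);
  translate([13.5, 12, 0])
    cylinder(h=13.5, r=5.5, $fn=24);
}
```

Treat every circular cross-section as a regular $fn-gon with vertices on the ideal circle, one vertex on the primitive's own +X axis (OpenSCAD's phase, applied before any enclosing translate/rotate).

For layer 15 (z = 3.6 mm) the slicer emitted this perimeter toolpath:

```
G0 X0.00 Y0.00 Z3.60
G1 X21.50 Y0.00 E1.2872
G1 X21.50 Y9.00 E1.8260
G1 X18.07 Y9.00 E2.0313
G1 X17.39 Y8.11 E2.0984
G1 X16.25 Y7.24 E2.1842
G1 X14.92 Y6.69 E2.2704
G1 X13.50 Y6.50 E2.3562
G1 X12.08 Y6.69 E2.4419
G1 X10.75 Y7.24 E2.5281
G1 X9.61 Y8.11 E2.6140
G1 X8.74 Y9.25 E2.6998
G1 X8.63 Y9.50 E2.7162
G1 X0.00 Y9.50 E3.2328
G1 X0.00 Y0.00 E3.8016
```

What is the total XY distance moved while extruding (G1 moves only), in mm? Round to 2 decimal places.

63.50 mm

Sum the Euclidean lengths of each G1 segment: total = 63.50 mm.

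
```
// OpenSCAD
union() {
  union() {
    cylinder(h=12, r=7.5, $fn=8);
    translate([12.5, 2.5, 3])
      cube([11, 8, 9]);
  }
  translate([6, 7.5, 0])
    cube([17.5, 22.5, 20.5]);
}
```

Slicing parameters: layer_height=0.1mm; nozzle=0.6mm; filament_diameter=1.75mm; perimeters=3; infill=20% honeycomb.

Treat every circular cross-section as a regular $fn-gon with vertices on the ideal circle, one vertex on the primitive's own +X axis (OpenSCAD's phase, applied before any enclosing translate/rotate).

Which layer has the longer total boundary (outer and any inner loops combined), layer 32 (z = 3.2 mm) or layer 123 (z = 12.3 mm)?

layer 32 (z = 3.2 mm)

Layer 32 (z = 3.2): the cylinder: section is a regular 8-gon, circumradius r=7.5 (perimeter = 2·8·7.500·sin(180°/8) = 45.92 mm); the cube at (12.5, 2.5) is present — its section is the full 11×8 rectangle (perimeter 38.00 mm); Taking the union: the 2 present regions are separate (no shared area or edge), so areas and boundary lengths simply add and each stays a separate island — boundary = 83.92 mm; the cube at (6, 7.5) is present — its section is the full 17.5×22.5 rectangle (perimeter 80.00 mm); Merging all regions: the regions partially overlap (shared area 33.00 mm²), so the edge portions inside another operand are dropped and the merged outline is re-measured after clipping — boundary = 135.92 mm. So its perimeter = 135.92 mm. Layer 123 (z = 12.3): the cylinder is absent (z outside [0, 12]); the cube at (12.5, 2.5) is absent (z outside [3, 12]); Taking the union: nothing is present at this height; the cube at (6, 7.5) is present — its section is the full 17.5×22.5 rectangle (perimeter 80.00 mm); Merging all regions: only the 17.5×22.5 cube at (6, 7.5) is present, so the union is just that shape — boundary = 80.00 mm. So its perimeter = 80.00 mm. Layer 32 is larger (135.92 vs 80.00 mm).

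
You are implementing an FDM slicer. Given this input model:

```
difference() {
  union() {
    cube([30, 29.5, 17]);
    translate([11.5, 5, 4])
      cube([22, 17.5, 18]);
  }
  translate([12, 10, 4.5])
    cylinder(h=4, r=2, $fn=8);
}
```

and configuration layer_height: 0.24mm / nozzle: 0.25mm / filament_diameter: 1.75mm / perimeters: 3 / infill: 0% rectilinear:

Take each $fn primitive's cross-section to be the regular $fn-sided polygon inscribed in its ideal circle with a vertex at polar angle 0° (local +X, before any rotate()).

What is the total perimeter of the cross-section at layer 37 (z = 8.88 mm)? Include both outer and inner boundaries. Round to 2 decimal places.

At z = 8.88 mm: the 30×29.5 cube contributes its full rectangle (perimeter 119.00 mm); the 22×17.5 cube at (11.5, 5) contributes its full rectangle (perimeter 79.00 mm); Taking the union: the regions partially overlap (shared area 323.75 mm²), so the edge portions inside another operand are dropped and the merged outline is re-measured after clipping — boundary = 126.00 mm; the cylinder at (12, 10) is absent (z outside [4.5, 8.5]); Taking the first minus the rest: none of the subtracted shapes is present at this height, so that combined region is unchanged — boundary = 126.00 mm. Overall, the cross-section is a single solid region. Total boundary length (outer) = 126.00 mm.

126.00 mm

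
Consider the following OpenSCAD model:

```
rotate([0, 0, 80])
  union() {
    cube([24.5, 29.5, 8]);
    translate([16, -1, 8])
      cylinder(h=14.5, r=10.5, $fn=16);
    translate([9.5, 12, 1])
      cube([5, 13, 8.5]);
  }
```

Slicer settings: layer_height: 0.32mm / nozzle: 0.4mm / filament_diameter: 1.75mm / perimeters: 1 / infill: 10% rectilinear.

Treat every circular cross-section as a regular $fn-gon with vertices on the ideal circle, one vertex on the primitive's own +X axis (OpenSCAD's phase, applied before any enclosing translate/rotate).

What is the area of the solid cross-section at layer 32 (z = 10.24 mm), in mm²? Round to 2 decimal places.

At z = 10.24 mm: the cube is not intersected at this z (z outside [0, 8]); the r=10.5 cylinder at (16, -1) gives a regular 16-gon of circumradius 10.5 (constant along its height) (area = (16/2)·10.500²·sin(360°/16) = 337.53 mm²); the cube at (9.5, 12) is not intersected at this z (z outside [1, 9.5]); Combining (union): only the r=10.5 cylinder at (16, -1) is present, so the union is just that shape — area = 337.53 mm²; (rotated 80° about Z; rotation is an isometry so areas/perimeters/island counts are preserved). Overall, the cross-section is a single solid region. Net area = 337.53 mm².

337.53 mm²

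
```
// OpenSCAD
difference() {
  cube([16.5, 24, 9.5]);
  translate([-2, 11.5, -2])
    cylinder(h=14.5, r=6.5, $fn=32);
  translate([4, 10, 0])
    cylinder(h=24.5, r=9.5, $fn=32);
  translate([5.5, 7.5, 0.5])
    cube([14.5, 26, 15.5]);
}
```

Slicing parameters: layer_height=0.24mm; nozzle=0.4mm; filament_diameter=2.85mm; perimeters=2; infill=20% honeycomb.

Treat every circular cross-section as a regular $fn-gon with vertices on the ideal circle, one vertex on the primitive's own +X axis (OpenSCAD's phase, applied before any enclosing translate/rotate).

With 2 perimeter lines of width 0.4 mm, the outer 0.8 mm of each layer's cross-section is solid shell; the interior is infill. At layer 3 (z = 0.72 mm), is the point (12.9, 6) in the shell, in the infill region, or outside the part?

shell

At z = 0.72 mm: the 16.5×24 cube contributes its full rectangle; the cylinder at (-2, 11.5): section is a regular 32-gon, circumradius r=6.5; the cylinder at (4, 10): section is a regular 32-gon, circumradius r=9.5; the 14.5×26 cube at (5.5, 7.5) contributes its full rectangle; After the difference (first − rest): starting from the 16.5×24 cube, the r=6.5 cylinder at (-2, 11.5) partially overlaps it — only the 40.44 mm² overlap (of its 131.88 mm²) is removed, clipping the outline; the r=9.5 cylinder at (4, 10) partially overlaps it — only the 173.86 mm² overlap (of its 281.71 mm²) is removed, clipping the outline; the 14.5×26 cube at (5.5, 7.5) partially overlaps it — only the 105.56 mm² overlap (of its 377.00 mm²) is removed, clipping the outline — 2 connected regions. Overall, the cross-section has 2 separate islands. The nearest boundary edge runs (11.90, 4.72)→(12.78, 6.36); distance from the point to it = 0.28 mm. (Shell/infill is judged within the island containing the point — the largest one.) The point is inside the cross-section, 0.28 mm from the nearest boundary — within the 0.8 mm shell band (2 × 0.4).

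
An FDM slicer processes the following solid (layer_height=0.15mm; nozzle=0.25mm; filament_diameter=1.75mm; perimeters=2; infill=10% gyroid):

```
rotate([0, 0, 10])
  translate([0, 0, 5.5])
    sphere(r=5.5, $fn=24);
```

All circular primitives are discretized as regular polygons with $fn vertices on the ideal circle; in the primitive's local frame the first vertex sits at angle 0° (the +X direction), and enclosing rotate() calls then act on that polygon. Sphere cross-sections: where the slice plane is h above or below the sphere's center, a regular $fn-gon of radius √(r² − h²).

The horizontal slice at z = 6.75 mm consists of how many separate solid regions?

At z = 6.75 mm: the r=5.5 sphere slices to a regular 24-gon of circumradius 5.356 (√(r²−h²) with h=1.25 from center); (whole slice rotated 10° about Z — lengths, areas and connectivity unchanged). The result has 1 disconnected region.

1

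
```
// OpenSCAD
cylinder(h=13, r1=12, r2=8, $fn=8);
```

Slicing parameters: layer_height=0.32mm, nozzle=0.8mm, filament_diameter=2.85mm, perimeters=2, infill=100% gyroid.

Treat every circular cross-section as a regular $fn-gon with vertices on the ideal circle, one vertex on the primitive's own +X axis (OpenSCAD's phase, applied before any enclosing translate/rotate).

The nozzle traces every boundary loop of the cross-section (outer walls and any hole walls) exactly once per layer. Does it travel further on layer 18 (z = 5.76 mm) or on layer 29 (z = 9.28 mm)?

Layer 18 (z = 5.76): the cone: at t=0.443 of its height the radius interpolates to r₁+(r₂−r₁)t = 10.228, giving a regular 8-gon of that circumradius (perimeter = 2·8·10.228·sin(180°/8) = 62.62 mm). So its perimeter = 62.62 mm. Layer 29 (z = 9.28): the cone (r1=12→r2=8) has section circumradius 9.145 here — a regular 8-gon (perimeter = 2·8·9.145·sin(180°/8) = 55.99 mm). So its perimeter = 55.99 mm. Layer 18 is larger (62.62 vs 55.99 mm).

layer 18 (z = 5.76 mm)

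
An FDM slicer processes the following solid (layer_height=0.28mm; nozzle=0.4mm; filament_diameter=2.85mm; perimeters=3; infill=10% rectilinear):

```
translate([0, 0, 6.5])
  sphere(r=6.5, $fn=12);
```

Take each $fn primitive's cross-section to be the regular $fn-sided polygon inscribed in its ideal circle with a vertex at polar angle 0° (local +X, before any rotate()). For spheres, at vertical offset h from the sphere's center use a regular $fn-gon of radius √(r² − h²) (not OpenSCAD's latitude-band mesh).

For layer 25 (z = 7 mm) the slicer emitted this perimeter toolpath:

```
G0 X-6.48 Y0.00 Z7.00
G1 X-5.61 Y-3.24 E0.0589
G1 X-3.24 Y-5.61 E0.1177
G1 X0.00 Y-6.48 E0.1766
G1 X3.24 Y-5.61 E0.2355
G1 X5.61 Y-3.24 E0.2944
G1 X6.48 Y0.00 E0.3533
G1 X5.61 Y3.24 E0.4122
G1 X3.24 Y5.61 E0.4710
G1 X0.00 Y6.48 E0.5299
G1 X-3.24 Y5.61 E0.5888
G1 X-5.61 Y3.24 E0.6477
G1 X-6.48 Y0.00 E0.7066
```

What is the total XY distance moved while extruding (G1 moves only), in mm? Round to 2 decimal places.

40.24 mm

Sum the Euclidean lengths of each G1 segment: total = 40.24 mm.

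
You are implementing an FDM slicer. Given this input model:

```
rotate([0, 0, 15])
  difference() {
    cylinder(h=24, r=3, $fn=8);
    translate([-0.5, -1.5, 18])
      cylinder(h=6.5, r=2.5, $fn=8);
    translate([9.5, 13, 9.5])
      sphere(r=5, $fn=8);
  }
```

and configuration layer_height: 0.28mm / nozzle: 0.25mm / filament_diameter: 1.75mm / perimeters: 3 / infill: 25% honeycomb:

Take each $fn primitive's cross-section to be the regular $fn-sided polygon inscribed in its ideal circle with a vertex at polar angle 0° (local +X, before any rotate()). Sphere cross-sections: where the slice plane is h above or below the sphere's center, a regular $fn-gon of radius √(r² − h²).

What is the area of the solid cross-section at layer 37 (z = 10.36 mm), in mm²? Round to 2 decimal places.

25.46 mm²

At z = 10.36 mm: the r=3 cylinder contributes a regular 8-gon of circumradius 3 (area = (8/2)·3.000²·sin(360°/8) = 25.46 mm²); the cylinder at (-0.5, -1.5) is absent (z outside [18, 24.5]); the r=5 sphere at (9.5, 13) contributes a regular 8-gon of circumradius √(5²−0.86²) = 4.925 (area = (8/2)·4.925²·sin(360°/8) = 68.62 mm²); Subtracting the remaining from the first: starting from the r=3 cylinder (25.46 mm²), the r=5 sphere at (9.5, 13) misses the remaining region (no effect) — area = 25.46 mm²; (whole slice rotated 15° about Z — lengths, areas and connectivity unchanged). Overall, the cross-section is a single solid region. Net area = 25.46 mm².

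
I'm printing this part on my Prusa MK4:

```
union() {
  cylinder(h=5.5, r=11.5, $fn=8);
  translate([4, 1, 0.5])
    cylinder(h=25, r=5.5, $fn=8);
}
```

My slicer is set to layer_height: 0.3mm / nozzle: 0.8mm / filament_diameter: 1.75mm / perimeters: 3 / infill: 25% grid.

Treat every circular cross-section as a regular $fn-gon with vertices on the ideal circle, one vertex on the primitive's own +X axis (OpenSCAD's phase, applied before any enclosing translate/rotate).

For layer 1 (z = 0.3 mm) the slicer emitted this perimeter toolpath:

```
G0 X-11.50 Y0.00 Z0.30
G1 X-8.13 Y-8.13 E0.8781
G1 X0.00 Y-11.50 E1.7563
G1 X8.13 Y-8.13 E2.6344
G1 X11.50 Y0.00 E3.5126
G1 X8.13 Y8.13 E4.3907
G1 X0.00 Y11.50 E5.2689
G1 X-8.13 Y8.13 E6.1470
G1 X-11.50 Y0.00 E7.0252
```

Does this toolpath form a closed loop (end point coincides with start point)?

yes

Start point (G0): (-11.50, 0.00). End point (last G1): the path returns to the start — closed.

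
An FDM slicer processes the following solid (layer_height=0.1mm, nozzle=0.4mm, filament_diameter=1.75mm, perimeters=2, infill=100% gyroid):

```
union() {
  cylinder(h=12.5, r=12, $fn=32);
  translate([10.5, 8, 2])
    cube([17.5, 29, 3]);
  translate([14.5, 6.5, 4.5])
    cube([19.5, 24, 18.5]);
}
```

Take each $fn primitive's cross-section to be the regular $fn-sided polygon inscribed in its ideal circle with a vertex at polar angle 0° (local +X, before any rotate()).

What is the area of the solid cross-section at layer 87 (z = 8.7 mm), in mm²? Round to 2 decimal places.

917.49 mm²

At z = 8.7 mm: the r=12 cylinder contributes a regular 32-gon of circumradius 12 (area = (32/2)·12.000²·sin(360°/32) = 449.49 mm²); the cube at (10.5, 8) is not intersected at this z (z outside [2, 5]); the cube at (14.5, 6.5) is present — its section is the full 19.5×24 rectangle (area 468.00 mm²); Taking the union: the 2 present regions are separate (no shared area or edge), so areas and boundary lengths simply add and each stays a separate island — area = 917.49 mm². Overall, the cross-section has 2 separate islands. Net area = 917.49 mm².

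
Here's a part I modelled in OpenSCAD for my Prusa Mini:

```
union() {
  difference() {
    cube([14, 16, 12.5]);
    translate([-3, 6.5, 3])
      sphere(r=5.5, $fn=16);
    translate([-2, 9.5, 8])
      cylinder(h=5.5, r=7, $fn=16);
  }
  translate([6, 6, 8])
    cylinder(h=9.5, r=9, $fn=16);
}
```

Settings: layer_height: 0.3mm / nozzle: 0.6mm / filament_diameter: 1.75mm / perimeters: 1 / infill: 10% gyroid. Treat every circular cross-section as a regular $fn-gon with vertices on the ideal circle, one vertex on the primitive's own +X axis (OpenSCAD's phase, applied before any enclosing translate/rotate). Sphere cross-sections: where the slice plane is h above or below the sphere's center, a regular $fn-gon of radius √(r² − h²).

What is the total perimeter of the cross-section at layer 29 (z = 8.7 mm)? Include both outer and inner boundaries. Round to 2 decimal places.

66.64 mm

At z = 8.7 mm: the cube is present — its section is the full 14×16 rectangle (perimeter 60.00 mm); the sphere at (-3, 6.5) is not intersected at this z (|z−center|=5.700 > r=5.5); the cylinder at (-2, 9.5): section is a regular 16-gon, circumradius r=7 (perimeter = 2·16·7.000·sin(180°/16) = 43.70 mm); Taking the first minus the rest: starting from the 14×16 cube, the r=7 cylinder at (-2, 9.5) partially overlaps it — only the 47.78 mm² overlap (of its 150.01 mm²) is removed, clipping the outline — boundary = 63.63 mm; the r=9 cylinder at (6, 6) contributes a regular 16-gon of circumradius 9 (perimeter = 2·16·9.000·sin(180°/16) = 56.19 mm); Taking the union: the regions partially overlap (shared area 148.65 mm²), so the edge portions inside another operand are dropped and the merged outline is re-measured after clipping — boundary = 66.64 mm. Overall, the cross-section is a single solid region. Total boundary length (outer) = 66.64 mm.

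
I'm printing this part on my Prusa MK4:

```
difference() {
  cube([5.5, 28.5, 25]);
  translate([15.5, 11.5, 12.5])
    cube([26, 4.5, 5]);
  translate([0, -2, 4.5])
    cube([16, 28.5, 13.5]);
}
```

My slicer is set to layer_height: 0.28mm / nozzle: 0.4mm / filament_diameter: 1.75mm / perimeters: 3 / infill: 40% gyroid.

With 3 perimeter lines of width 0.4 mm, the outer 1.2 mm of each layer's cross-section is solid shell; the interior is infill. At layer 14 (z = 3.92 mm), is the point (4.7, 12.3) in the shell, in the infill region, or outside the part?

shell

At z = 3.92 mm: the cube (footprint 5.5×28.5) is included at this height; the cube at (15.5, 11.5) is not intersected at this z (z outside [12.5, 17.5]); the cube at (0, -2) does not reach this height (z outside [4.5, 18]); After the difference (first − rest): none of the subtracted shapes is present at this height, so the 5.5×28.5 cube is unchanged — 1 connected region. Overall, the cross-section is a single solid region. The nearest boundary edge runs (5.50, 0.00)→(5.50, 28.50); distance from the point to it = 0.80 mm. The point is inside the cross-section, 0.80 mm from the nearest boundary — within the 1.2 mm shell band (3 × 0.4).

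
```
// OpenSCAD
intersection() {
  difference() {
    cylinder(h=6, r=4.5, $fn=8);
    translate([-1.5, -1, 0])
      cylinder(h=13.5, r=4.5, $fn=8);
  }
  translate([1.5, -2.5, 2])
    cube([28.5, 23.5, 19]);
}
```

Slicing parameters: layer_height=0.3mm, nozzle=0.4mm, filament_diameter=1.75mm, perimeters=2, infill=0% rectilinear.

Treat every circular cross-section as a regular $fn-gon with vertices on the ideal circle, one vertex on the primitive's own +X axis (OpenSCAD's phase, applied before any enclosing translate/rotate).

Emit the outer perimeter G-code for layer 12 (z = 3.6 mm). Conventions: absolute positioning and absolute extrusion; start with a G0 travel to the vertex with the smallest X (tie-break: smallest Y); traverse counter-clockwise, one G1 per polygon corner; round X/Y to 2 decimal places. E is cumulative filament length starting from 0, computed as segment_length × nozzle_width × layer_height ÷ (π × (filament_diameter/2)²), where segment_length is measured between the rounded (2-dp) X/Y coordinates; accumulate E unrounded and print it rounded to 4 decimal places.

G0 X1.50 Y2.26 Z3.60
G1 X1.68 Y2.18 E0.0098
G1 X3.00 Y-1.00 E0.1816
G1 X2.38 Y-2.50 E0.2626
G1 X3.46 Y-2.50 E0.3165
G1 X4.50 Y0.00 E0.4515
G1 X3.18 Y3.18 E0.6233
G1 X1.50 Y3.88 E0.7141
G1 X1.50 Y2.26 E0.7949

At z = 3.6 mm: the r=4.5 cylinder contributes a regular 8-gon of circumradius 4.5; the r=4.5 cylinder at (-1.5, -1) gives a regular 8-gon of circumradius 4.5 (constant along its height); After the difference (first − rest): starting from the r=4.5 cylinder, the r=4.5 cylinder at (-1.5, -1) partially overlaps it — only the 41.86 mm² overlap (of its 57.28 mm²) is removed, clipping the outline — 1 connected region; the cube at (1.5, -2.5) is present — its section is the full 28.5×23.5 rectangle; Keeping only the common overlap: the 28.5×23.5 cube at (1.5, -2.5) partially overlaps that combined region; clipping to the common part keeps 9.77 mm² — 1 connected region. The outline is a single polygon with 8 vertices. Extrusion per mm of travel: 0.4 × 0.3 / (π × 0.875²) = 0.049890. Accumulating E over each segment gives final E = 0.7949.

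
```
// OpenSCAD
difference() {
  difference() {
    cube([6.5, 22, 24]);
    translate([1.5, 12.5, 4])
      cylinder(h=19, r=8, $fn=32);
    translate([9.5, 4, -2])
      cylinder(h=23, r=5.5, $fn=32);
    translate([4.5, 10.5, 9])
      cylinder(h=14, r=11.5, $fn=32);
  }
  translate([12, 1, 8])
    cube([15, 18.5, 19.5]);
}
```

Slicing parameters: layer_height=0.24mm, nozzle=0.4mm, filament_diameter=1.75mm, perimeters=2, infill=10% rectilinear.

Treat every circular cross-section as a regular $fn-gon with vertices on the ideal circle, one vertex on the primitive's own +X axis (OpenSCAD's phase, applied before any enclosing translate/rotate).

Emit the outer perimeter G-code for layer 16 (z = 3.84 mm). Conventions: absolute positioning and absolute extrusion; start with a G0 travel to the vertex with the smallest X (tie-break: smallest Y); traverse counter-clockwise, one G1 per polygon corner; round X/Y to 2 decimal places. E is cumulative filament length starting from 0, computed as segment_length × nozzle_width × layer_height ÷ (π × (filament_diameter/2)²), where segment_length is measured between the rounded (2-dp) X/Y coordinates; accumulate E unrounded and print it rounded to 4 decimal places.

G0 X0.00 Y0.00 Z3.84
G1 X5.75 Y0.00 E0.2295
G1 X5.61 Y0.11 E0.2366
G1 X4.93 Y0.94 E0.2794
G1 X4.42 Y1.90 E0.3228
G1 X4.11 Y2.93 E0.3657
G1 X4.00 Y4.00 E0.4087
G1 X4.11 Y5.07 E0.4516
G1 X4.42 Y6.10 E0.4945
G1 X4.93 Y7.06 E0.5379
G1 X5.61 Y7.89 E0.5807
G1 X6.44 Y8.57 E0.6236
G1 X6.50 Y8.60 E0.6263
G1 X6.50 Y22.00 E1.1611
G1 X0.00 Y22.00 E1.4205
G1 X0.00 Y0.00 E2.2986

At z = 3.84 mm: the 6.5×22 cube contributes its full rectangle; the cylinder at (1.5, 12.5) does not reach this height (z outside [4, 23]); the r=5.5 cylinder at (9.5, 4) contributes a regular 32-gon of circumradius 5.5; the cylinder at (4.5, 10.5) is absent (z outside [9, 23]); Subtracting the remaining from the first: starting from the 6.5×22 cube, the r=5.5 cylinder at (9.5, 4) partially overlaps it — only the 15.81 mm² overlap (of its 94.42 mm²) is removed, clipping the outline — 1 connected region; the cube at (12, 1) does not reach this height (z outside [8, 27.5]); Subtracting the remaining from the first: none of the subtracted shapes is present at this height, so the result so far is unchanged — 1 connected region. The outline is a single polygon with 15 vertices. Extrusion per mm of travel: 0.4 × 0.24 / (π × 0.875²) = 0.039912. Accumulating E over each segment gives final E = 2.2986.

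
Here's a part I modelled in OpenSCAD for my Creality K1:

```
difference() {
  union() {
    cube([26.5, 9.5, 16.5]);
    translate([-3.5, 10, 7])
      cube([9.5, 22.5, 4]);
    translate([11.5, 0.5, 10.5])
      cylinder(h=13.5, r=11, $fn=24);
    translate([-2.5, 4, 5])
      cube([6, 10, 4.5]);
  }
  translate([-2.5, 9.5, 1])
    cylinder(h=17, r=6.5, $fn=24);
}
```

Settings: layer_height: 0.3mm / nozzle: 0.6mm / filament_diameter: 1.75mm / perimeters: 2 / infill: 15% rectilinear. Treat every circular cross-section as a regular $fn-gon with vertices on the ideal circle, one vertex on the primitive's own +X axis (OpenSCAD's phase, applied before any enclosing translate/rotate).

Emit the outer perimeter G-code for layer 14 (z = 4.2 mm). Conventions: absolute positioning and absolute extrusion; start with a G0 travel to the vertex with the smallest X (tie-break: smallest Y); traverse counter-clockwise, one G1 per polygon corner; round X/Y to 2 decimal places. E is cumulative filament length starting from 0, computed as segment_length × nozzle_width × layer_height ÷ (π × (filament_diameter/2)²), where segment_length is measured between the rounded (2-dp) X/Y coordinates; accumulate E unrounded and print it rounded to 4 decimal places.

At z = 4.2 mm: the cube is present — its section is the full 26.5×9.5 rectangle; the cube at (-3.5, 10) does not reach this height (z outside [7, 11]); the cylinder at (11.5, 0.5) is not intersected at this z (z outside [10.5, 24]); the cube at (-2.5, 4) is absent (z outside [5, 9.5]); Taking the union: only the 26.5×9.5 cube is present, so the union is just that shape — 1 connected region; the r=6.5 cylinder at (-2.5, 9.5) contributes a regular 24-gon of circumradius 6.5; Taking the first minus the rest: starting from the result so far, the r=6.5 cylinder at (-2.5, 9.5) partially overlaps it — only the 17.06 mm² overlap (of its 131.22 mm²) is removed, clipping the outline — 1 connected region. The outline is a single polygon with 9 vertices. Extrusion per mm of travel: 0.6 × 0.3 / (π × 0.875²) = 0.074835. Accumulating E over each segment gives final E = 5.2131.

G0 X0.00 Y0.00 Z4.20
G1 X26.50 Y0.00 E1.9831
G1 X26.50 Y9.50 E2.6941
G1 X4.00 Y9.50 E4.3779
G1 X3.78 Y7.82 E4.5047
G1 X3.13 Y6.25 E4.6318
G1 X2.10 Y4.90 E4.7589
G1 X0.75 Y3.87 E4.8860
G1 X0.00 Y3.56 E4.9467
G1 X0.00 Y0.00 E5.2131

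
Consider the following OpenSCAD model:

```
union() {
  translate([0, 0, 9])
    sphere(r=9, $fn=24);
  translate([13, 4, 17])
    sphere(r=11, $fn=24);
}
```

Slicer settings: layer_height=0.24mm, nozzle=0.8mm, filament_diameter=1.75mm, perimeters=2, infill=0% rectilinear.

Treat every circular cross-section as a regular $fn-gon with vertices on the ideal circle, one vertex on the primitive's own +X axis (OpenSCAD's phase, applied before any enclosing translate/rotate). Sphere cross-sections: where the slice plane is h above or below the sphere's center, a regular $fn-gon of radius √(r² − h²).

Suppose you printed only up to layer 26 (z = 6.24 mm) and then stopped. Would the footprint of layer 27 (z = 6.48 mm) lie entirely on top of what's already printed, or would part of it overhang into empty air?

part overhangs

Compare the two slices. At z = 6.24: the sphere: section is a regular 24-gon, circumradius = √(r²−h²) = √(9²−2.76²) = 8.566 (area = (24/2)·8.566²·sin(360°/24) = 227.91 mm²); the r=11 sphere at (13, 4) contributes a regular 24-gon of circumradius √(11²−10.76²) = 2.285 (area = (24/2)·2.285²·sin(360°/24) = 16.22 mm²); Merging all regions: the 2 present regions are separate (no shared area or edge), so areas and boundary lengths simply add and each stays a separate island — area = 244.13 mm². At z = 6.48: the sphere: section is a regular 24-gon, circumradius = √(r²−h²) = √(9²−2.52²) = 8.640 (area = (24/2)·8.640²·sin(360°/24) = 231.85 mm²); the r=11 sphere at (13, 4) contributes a regular 24-gon of circumradius √(11²−10.52²) = 3.214 (area = (24/2)·3.214²·sin(360°/24) = 32.08 mm²); Merging all regions: the 2 present regions are separate (no shared area or edge), so areas and boundary lengths simply add and each stays a separate island — area = 263.93 mm². Checking containment: at z = 6.48 the cross-section extends beyond the z = 6.24 cross-section by about 19.80 mm².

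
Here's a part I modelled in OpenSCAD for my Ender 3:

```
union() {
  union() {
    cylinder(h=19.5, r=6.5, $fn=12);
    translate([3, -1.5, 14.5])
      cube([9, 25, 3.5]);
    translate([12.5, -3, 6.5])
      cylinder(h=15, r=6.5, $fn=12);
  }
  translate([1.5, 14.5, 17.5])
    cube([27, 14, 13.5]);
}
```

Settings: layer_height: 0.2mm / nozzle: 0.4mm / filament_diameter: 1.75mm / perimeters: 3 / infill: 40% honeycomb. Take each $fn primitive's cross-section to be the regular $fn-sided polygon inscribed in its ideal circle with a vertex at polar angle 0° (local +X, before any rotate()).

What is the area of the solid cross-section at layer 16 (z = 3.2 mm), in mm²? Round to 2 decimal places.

126.75 mm²

At z = 3.2 mm: the cylinder: section is a regular 12-gon, circumradius r=6.5 (area = (12/2)·6.500²·sin(360°/12) = 126.75 mm²); the cube at (3, -1.5) is not intersected at this z (z outside [14.5, 18]); the cylinder at (12.5, -3) is absent (z outside [6.5, 21.5]); Taking the union: only the r=6.5 cylinder is present, so the union is just that shape — area = 126.75 mm²; the cube at (1.5, 14.5) is not intersected at this z (z outside [17.5, 31]); Merging all regions: only the result so far is present, so the union is just that shape — area = 126.75 mm². Overall, the cross-section is a single solid region. Net area = 126.75 mm².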